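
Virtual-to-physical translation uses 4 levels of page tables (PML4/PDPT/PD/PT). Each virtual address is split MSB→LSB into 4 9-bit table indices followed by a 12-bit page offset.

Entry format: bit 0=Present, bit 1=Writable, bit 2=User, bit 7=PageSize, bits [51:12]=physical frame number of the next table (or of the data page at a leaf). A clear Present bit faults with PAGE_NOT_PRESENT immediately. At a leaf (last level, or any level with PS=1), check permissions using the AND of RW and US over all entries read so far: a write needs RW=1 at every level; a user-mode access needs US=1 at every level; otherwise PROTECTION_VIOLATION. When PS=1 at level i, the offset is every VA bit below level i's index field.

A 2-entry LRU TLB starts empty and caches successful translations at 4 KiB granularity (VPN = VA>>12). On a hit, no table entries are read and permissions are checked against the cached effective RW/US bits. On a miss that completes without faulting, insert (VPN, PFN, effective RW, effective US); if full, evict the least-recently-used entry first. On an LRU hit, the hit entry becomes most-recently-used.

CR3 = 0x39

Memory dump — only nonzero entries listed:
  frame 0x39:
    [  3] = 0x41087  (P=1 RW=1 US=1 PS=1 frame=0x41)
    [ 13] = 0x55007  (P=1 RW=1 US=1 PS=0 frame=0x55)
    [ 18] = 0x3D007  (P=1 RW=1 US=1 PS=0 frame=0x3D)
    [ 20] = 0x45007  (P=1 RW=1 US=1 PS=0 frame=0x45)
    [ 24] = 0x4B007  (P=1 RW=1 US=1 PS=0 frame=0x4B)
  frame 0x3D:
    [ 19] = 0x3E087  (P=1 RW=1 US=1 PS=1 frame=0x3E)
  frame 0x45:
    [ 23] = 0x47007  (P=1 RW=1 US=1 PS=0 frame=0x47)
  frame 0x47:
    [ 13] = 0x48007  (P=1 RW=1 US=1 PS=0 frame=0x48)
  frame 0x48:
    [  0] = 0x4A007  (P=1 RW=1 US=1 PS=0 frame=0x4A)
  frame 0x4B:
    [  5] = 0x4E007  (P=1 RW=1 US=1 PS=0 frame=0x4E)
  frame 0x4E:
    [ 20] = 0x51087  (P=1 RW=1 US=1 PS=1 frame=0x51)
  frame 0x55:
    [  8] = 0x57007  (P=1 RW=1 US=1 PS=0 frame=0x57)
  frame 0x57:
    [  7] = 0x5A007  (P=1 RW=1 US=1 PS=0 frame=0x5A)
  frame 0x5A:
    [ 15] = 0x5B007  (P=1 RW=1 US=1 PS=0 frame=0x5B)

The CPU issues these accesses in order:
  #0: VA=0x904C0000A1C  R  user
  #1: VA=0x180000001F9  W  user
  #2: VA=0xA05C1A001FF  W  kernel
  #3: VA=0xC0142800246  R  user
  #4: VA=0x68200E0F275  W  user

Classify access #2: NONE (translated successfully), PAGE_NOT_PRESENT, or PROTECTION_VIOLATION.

Trace:
#0 VA=0x904C0000A1C (r,user):
  L0 @0x39[18] → 0x3D007  P=1,RW=1,US=1,PS=0
  L1 @0x3D[19] → 0x3E087  P=1,RW=1,US=1,PS=1
  ✓ 0x3EA1C (huge @L1)  — 2 lookups
#1 VA=0x180000001F9 (w,user):
  L0 @0x39[3] → 0x41087  P=1,RW=1,US=1,PS=1
  ✓ 0x411F9 (huge @L0)  — 1 lookups
#2 VA=0xA05C1A001FF (w,kernel):
  L0 @0x39[20] → 0x45007  P=1,RW=1,US=1,PS=0
  L1 @0x45[23] → 0x47007  P=1,RW=1,US=1,PS=0
  L2 @0x47[13] → 0x48007  P=1,RW=1,US=1,PS=0
  L3 @0x48[0] → 0x4A007  P=1,RW=1,US=1,PS=0
  ✓ 0x4A1FF  — 4 lookups
#3 VA=0xC0142800246 (r,user):
  L0 @0x39[24] → 0x4B007  P=1,RW=1,US=1,PS=0
  L1 @0x4B[5] → 0x4E007  P=1,RW=1,US=1,PS=0
  L2 @0x4E[20] → 0x51087  P=1,RW=1,US=1,PS=1
  ✓ 0x51246 (huge @L2)  — 3 lookups
#4 VA=0x68200E0F275 (w,user):
  L0 @0x39[13] → 0x55007  P=1,RW=1,US=1,PS=0
  L1 @0x55[8] → 0x57007  P=1,RW=1,US=1,PS=0
  L2 @0x57[7] → 0x5A007  P=1,RW=1,US=1,PS=0
  L3 @0x5A[15] → 0x5B007  P=1,RW=1,US=1,PS=0
  ✓ 0x5B275  — 4 lookups

Access #2 fault: NONE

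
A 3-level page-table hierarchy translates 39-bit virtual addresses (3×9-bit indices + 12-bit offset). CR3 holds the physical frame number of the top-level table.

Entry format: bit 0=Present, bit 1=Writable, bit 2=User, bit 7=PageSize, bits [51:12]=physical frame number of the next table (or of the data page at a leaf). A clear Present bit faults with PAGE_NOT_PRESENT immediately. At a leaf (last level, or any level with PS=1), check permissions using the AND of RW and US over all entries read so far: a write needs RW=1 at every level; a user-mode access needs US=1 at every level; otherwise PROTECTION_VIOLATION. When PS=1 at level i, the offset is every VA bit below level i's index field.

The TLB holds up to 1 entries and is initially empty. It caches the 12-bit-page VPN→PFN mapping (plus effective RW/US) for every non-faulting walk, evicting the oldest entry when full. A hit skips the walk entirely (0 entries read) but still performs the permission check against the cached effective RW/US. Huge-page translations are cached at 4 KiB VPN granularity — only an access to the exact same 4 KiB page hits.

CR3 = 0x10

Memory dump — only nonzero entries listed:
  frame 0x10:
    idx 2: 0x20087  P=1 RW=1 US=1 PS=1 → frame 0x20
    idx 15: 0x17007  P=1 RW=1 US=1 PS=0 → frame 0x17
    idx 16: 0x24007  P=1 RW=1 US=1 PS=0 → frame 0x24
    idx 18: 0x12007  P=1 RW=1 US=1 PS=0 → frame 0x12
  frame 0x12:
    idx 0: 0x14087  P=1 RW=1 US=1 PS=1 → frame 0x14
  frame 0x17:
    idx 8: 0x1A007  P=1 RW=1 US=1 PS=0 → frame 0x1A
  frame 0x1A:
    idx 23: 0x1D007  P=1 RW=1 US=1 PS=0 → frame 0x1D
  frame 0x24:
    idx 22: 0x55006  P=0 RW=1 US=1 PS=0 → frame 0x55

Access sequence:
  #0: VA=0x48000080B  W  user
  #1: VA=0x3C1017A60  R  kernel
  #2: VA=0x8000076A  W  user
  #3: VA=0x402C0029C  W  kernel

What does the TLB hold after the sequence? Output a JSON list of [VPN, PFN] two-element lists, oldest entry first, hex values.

Per-access translation:
#0 VA=0x48000080B (w,user):
  lvl0: tbl 0x10, slot 18 ⇒ 0x12007 (P1/RW1/US1/PS0)
  lvl1: tbl 0x12, slot 0 ⇒ 0x14087 (P1/RW1/US1/PS1)
  → PA=0x1480B (huge @L1)  (2 entries read)
#1 VA=0x3C1017A60 (r,kernel):
  lvl0: tbl 0x10, slot 15 ⇒ 0x17007 (P1/RW1/US1/PS0)
  lvl1: tbl 0x17, slot 8 ⇒ 0x1A007 (P1/RW1/US1/PS0)
  lvl2: tbl 0x1A, slot 23 ⇒ 0x1D007 (P1/RW1/US1/PS0)
  → PA=0x1DA60  (3 entries read)
#2 VA=0x8000076A (w,user):
  lvl0: tbl 0x10, slot 2 ⇒ 0x20087 (P1/RW1/US1/PS1)
  → PA=0x2076A (huge @L0)  (1 entries read)
#3 VA=0x402C0029C (w,kernel):
  lvl0: tbl 0x10, slot 16 ⇒ 0x24007 (P1/RW1/US1/PS0)
  lvl1: tbl 0x24, slot 22 ⇒ 0x55006 (P0/RW1/US1/PS0)
  ✗ PAGE_NOT_PRESENT  [2 reads]

TLB: [["0x80000", "0x20"]]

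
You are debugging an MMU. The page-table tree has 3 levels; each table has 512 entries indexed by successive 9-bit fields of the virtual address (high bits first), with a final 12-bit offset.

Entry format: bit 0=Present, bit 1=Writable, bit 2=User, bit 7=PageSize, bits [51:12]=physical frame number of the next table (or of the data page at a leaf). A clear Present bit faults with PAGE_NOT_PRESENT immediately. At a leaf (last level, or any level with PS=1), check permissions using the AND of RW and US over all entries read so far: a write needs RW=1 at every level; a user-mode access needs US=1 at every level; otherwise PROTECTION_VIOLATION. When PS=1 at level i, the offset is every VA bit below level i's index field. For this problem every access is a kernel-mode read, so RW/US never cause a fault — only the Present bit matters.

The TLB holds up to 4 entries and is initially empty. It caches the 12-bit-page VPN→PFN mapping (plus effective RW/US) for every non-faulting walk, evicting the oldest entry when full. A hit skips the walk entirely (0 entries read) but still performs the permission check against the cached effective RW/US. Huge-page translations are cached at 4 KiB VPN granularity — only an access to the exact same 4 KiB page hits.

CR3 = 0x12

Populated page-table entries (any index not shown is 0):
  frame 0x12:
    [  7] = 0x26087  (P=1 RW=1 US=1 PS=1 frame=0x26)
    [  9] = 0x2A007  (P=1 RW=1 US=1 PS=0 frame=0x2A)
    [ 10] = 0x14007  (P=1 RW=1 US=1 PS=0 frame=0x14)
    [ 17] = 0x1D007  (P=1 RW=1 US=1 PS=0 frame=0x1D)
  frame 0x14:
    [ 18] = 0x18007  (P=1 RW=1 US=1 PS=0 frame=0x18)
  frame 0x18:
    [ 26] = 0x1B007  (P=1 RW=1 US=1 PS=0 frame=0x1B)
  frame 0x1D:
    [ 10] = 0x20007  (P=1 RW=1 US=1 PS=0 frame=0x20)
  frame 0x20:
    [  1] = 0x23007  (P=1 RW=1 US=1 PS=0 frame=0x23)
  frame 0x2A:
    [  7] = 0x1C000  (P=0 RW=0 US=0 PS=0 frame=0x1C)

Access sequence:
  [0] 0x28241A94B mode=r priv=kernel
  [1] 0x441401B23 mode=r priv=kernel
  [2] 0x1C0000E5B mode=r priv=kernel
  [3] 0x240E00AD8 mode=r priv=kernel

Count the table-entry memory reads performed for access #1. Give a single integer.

Trace:
#0 VA=0x28241A94B (r,kernel):
  L0 @0x12[10] → 0x14007  P=1,RW=1,US=1,PS=0
  L1 @0x14[18] → 0x18007  P=1,RW=1,US=1,PS=0
  L2 @0x18[26] → 0x1B007  P=1,RW=1,US=1,PS=0
  ⇒ phys 0x1B94B  [3 reads]
#1 VA=0x441401B23 (r,kernel):
  L0 @0x12[17] → 0x1D007  P=1,RW=1,US=1,PS=0
  L1 @0x1D[10] → 0x20007  P=1,RW=1,US=1,PS=0
  L2 @0x20[1] → 0x23007  P=1,RW=1,US=1,PS=0
  ⇒ phys 0x23B23  [3 reads]
#2 VA=0x1C0000E5B (r,kernel):
  L0 @0x12[7] → 0x26087  P=1,RW=1,US=1,PS=1
  ⇒ phys 0x26E5B (huge @L0)  [1 reads]
#3 VA=0x240E00AD8 (r,kernel):
  L0 @0x12[9] → 0x2A007  P=1,RW=1,US=1,PS=0
  L1 @0x2A[7] → 0x1C000  P=0,RW=0,US=0,PS=0
  → PAGE_NOT_PRESENT  (2 entries read)

Entries read for #1: 3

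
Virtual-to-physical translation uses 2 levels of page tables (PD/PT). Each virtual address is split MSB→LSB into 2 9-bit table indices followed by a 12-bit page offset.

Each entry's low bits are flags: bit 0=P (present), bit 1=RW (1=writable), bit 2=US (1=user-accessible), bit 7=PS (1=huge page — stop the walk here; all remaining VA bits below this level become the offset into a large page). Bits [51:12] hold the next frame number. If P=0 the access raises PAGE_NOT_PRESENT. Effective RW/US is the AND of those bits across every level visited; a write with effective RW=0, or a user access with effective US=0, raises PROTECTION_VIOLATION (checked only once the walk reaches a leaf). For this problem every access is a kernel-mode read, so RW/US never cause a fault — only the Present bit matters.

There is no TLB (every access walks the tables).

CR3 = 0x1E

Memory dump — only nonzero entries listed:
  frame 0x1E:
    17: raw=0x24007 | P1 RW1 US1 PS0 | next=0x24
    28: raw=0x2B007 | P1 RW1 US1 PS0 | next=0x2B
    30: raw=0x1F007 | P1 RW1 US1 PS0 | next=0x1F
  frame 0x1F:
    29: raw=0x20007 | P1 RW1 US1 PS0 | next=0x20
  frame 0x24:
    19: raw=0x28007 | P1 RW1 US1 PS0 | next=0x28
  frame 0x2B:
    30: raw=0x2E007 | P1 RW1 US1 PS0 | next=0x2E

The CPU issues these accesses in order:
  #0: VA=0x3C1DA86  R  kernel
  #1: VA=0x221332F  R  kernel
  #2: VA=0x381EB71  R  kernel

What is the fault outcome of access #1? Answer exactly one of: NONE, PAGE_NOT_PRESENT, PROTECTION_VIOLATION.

Trace:
#0 VA=0x3C1DA86 (r,kernel):
  lvl0: tbl 0x1E, slot 30 ⇒ 0x1F007 (P1/RW1/US1/PS0)
  lvl1: tbl 0x1F, slot 29 ⇒ 0x20007 (P1/RW1/US1/PS0)
  ✓ 0x20A86  — 2 lookups
#1 VA=0x221332F (r,kernel):
  lvl0: tbl 0x1E, slot 17 ⇒ 0x24007 (P1/RW1/US1/PS0)
  lvl1: tbl 0x24, slot 19 ⇒ 0x28007 (P1/RW1/US1/PS0)
  ✓ 0x2832F  — 2 lookups
#2 VA=0x381EB71 (r,kernel):
  lvl0: tbl 0x1E, slot 28 ⇒ 0x2B007 (P1/RW1/US1/PS0)
  lvl1: tbl 0x2B, slot 30 ⇒ 0x2E007 (P1/RW1/US1/PS0)
  ✓ 0x2EB71  — 2 lookups

Access #1 fault: NONE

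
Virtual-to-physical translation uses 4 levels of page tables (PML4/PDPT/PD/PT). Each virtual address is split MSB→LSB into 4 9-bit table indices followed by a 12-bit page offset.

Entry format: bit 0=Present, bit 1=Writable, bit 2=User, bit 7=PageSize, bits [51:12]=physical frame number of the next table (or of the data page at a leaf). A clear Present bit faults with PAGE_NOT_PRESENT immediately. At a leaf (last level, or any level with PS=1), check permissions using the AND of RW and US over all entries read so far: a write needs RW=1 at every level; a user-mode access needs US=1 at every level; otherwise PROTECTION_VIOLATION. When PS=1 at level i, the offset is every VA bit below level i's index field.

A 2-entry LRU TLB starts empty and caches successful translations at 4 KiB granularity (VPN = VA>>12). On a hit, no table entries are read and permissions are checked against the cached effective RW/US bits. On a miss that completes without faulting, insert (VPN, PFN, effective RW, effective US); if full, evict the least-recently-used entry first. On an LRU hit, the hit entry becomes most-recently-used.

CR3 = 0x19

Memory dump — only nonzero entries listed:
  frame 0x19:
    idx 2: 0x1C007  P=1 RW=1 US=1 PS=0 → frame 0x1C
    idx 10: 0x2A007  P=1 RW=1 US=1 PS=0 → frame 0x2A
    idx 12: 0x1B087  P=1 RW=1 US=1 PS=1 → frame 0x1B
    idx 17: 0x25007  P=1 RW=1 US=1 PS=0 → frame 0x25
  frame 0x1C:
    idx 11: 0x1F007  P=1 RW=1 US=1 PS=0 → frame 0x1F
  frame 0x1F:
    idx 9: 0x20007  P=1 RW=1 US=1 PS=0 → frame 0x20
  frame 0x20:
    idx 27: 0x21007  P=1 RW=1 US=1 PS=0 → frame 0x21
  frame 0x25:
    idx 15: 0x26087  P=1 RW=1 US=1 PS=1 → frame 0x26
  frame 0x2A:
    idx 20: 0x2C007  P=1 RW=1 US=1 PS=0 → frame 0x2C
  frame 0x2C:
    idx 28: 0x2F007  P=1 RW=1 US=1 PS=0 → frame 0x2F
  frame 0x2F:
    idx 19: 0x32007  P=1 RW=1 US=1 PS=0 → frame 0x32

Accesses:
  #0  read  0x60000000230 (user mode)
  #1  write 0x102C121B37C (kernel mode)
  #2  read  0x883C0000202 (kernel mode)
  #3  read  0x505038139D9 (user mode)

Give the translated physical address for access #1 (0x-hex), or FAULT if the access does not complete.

Walk each access:
#0 VA=0x60000000230 (r,user):
  [0] read 0x19 idx=12: raw=0x1B087 flags P=1 W=1 U=1 S=1
  ✓ 0x1B230 (huge @L0)  — 1 lookups
#1 VA=0x102C121B37C (w,kernel):
  [0] read 0x19 idx=2: raw=0x1C007 flags P=1 W=1 U=1 S=0
  [1] read 0x1C idx=11: raw=0x1F007 flags P=1 W=1 U=1 S=0
  [2] read 0x1F idx=9: raw=0x20007 flags P=1 W=1 U=1 S=0
  [3] read 0x20 idx=27: raw=0x21007 flags P=1 W=1 U=1 S=0
  ✓ 0x2137C  — 4 lookups
#2 VA=0x883C0000202 (r,kernel):
  [0] read 0x19 idx=17: raw=0x25007 flags P=1 W=1 U=1 S=0
  [1] read 0x25 idx=15: raw=0x26087 flags P=1 W=1 U=1 S=1
  ✓ 0x26202 (huge @L1)  — 2 lookups
#3 VA=0x505038139D9 (r,user):
  [0] read 0x19 idx=10: raw=0x2A007 flags P=1 W=1 U=1 S=0
  [1] read 0x2A idx=20: raw=0x2C007 flags P=1 W=1 U=1 S=0
  [2] read 0x2C idx=28: raw=0x2F007 flags P=1 W=1 U=1 S=0
  [3] read 0x2F idx=19: raw=0x32007 flags P=1 W=1 U=1 S=0
  ✓ 0x329D9  — 4 lookups

Access #1 PA: 0x2137C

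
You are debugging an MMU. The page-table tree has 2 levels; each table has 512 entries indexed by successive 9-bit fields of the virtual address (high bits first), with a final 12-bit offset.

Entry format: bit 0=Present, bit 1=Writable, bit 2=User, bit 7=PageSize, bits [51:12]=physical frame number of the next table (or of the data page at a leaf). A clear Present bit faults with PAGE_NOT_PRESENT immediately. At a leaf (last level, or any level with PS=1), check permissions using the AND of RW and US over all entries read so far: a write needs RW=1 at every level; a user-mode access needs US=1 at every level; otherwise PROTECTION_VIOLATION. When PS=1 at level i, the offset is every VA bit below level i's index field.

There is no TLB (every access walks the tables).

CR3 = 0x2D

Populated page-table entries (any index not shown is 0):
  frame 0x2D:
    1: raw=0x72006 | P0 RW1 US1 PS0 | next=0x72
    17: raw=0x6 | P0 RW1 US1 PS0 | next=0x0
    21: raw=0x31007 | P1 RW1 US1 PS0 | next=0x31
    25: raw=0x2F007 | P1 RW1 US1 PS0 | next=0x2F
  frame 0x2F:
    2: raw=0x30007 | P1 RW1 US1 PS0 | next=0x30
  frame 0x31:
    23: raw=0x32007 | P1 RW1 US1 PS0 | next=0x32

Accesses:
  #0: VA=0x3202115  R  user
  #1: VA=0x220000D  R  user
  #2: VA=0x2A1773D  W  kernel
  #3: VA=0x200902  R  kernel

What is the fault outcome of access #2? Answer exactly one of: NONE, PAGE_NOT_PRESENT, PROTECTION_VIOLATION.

Trace:
#0 VA=0x3202115 (r,user):
  lvl0: tbl 0x2D, slot 25 ⇒ 0x2F007 (P1/RW1/US1/PS0)
  lvl1: tbl 0x2F, slot 2 ⇒ 0x30007 (P1/RW1/US1/PS0)
  ✓ 0x30115  — 2 lookups
#1 VA=0x220000D (r,user):
  lvl0: tbl 0x2D, slot 17 ⇒ 0x6 (P0/RW1/US1/PS0)
  → PAGE_NOT_PRESENT  (1 entries read)
#2 VA=0x2A1773D (w,kernel):
  lvl0: tbl 0x2D, slot 21 ⇒ 0x31007 (P1/RW1/US1/PS0)
  lvl1: tbl 0x31, slot 23 ⇒ 0x32007 (P1/RW1/US1/PS0)
  ✓ 0x3273D  — 2 lookups
#3 VA=0x200902 (r,kernel):
  lvl0: tbl 0x2D, slot 1 ⇒ 0x72006 (P0/RW1/US1/PS0)
  → PAGE_NOT_PRESENT  (1 entries read)

Access #2 fault: NONE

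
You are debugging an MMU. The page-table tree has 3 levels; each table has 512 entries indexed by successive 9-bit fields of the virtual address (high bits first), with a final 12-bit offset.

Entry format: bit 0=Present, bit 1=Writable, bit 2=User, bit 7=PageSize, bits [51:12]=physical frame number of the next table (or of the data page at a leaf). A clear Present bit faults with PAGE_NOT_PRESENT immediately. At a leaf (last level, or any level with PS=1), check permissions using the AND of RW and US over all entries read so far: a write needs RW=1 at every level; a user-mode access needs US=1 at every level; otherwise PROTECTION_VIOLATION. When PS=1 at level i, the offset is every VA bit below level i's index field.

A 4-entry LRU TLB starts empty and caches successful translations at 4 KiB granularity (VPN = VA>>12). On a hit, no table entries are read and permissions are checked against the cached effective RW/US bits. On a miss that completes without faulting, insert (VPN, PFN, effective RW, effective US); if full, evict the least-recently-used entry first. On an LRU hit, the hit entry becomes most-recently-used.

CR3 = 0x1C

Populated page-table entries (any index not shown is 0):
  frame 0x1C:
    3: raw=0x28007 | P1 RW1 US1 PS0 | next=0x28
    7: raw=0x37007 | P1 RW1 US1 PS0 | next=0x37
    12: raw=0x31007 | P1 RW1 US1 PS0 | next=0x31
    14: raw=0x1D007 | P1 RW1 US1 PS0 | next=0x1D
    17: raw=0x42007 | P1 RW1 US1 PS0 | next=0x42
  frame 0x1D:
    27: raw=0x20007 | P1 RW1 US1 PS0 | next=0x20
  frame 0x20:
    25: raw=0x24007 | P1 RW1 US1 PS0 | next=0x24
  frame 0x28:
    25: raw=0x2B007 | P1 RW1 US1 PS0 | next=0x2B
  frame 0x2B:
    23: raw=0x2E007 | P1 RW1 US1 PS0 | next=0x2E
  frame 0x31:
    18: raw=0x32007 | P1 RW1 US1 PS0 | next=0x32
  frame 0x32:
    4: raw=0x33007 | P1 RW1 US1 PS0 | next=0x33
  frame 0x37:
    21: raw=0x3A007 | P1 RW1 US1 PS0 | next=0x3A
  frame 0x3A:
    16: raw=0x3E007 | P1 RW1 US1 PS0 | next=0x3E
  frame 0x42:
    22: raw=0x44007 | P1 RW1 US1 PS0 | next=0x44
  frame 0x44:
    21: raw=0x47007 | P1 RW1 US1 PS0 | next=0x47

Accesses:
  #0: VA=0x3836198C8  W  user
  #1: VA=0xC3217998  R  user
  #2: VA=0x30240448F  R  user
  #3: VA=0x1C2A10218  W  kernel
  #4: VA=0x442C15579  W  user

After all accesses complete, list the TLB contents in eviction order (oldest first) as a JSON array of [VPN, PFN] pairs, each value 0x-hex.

Trace:
#0 VA=0x3836198C8 (w,user):
  lvl0: tbl 0x1C, slot 14 ⇒ 0x1D007 (P1/RW1/US1/PS0)
  lvl1: tbl 0x1D, slot 27 ⇒ 0x20007 (P1/RW1/US1/PS0)
  lvl2: tbl 0x20, slot 25 ⇒ 0x24007 (P1/RW1/US1/PS0)
  → PA=0x248C8  (3 entries read)
#1 VA=0xC3217998 (r,user):
  lvl0: tbl 0x1C, slot 3 ⇒ 0x28007 (P1/RW1/US1/PS0)
  lvl1: tbl 0x28, slot 25 ⇒ 0x2B007 (P1/RW1/US1/PS0)
  lvl2: tbl 0x2B, slot 23 ⇒ 0x2E007 (P1/RW1/US1/PS0)
  → PA=0x2E998  (3 entries read)
#2 VA=0x30240448F (r,user):
  lvl0: tbl 0x1C, slot 12 ⇒ 0x31007 (P1/RW1/US1/PS0)
  lvl1: tbl 0x31, slot 18 ⇒ 0x32007 (P1/RW1/US1/PS0)
  lvl2: tbl 0x32, slot 4 ⇒ 0x33007 (P1/RW1/US1/PS0)
  → PA=0x3348F  (3 entries read)
#3 VA=0x1C2A10218 (w,kernel):
  lvl0: tbl 0x1C, slot 7 ⇒ 0x37007 (P1/RW1/US1/PS0)
  lvl1: tbl 0x37, slot 21 ⇒ 0x3A007 (P1/RW1/US1/PS0)
  lvl2: tbl 0x3A, slot 16 ⇒ 0x3E007 (P1/RW1/US1/PS0)
  → PA=0x3E218  (3 entries read)
#4 VA=0x442C15579 (w,user):
  lvl0: tbl 0x1C, slot 17 ⇒ 0x42007 (P1/RW1/US1/PS0)
  lvl1: tbl 0x42, slot 22 ⇒ 0x44007 (P1/RW1/US1/PS0)
  lvl2: tbl 0x44, slot 21 ⇒ 0x47007 (P1/RW1/US1/PS0)
  → PA=0x47579  (3 entries read)

TLB: [["0xC3217", "0x2E"], ["0x302404", "0x33"], ["0x1C2A10", "0x3E"], ["0x442C15", "0x47"]]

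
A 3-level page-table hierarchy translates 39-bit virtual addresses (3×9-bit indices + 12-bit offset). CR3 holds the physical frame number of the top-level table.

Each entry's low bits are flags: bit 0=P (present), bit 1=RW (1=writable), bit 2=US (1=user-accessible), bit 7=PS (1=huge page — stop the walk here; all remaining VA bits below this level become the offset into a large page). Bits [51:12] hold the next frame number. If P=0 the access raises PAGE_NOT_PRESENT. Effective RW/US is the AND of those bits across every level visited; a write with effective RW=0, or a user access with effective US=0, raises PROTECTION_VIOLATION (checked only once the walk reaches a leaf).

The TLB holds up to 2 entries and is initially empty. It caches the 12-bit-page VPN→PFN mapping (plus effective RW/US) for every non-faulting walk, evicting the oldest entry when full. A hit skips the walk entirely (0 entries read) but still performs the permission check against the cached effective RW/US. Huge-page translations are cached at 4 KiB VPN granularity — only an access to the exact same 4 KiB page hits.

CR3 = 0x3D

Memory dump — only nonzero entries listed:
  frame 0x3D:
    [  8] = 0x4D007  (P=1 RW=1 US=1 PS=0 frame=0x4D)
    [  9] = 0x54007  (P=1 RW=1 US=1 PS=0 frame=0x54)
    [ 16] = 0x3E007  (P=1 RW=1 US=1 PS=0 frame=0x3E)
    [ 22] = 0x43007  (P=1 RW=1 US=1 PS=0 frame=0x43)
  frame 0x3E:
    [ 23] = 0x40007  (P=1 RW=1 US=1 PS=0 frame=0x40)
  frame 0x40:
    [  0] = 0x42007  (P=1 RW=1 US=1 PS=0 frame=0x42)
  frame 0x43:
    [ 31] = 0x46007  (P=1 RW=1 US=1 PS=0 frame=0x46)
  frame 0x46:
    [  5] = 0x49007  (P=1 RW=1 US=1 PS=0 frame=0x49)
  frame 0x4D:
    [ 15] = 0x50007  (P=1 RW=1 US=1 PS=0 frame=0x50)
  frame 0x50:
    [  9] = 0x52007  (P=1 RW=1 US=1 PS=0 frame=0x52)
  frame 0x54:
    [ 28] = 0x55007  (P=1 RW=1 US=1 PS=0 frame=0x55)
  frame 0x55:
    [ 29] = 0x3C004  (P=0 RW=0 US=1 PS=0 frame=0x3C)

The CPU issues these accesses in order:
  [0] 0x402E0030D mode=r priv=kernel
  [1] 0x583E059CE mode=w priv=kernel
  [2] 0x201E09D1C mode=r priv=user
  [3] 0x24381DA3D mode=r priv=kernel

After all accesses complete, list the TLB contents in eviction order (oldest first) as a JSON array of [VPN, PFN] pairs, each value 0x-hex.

Per-access translation:
#0 VA=0x402E0030D (r,kernel):
  L0: frame=0x3D idx=16 entry=0x3E007 [P=1 RW=1 US=1 PS=0]
  L1: frame=0x3E idx=23 entry=0x40007 [P=1 RW=1 US=1 PS=0]
  L2: frame=0x40 idx=0 entry=0x42007 [P=1 RW=1 US=1 PS=0]
  → PA=0x4230D  (3 entries read)
#1 VA=0x583E059CE (w,kernel):
  L0: frame=0x3D idx=22 entry=0x43007 [P=1 RW=1 US=1 PS=0]
  L1: frame=0x43 idx=31 entry=0x46007 [P=1 RW=1 US=1 PS=0]
  L2: frame=0x46 idx=5 entry=0x49007 [P=1 RW=1 US=1 PS=0]
  → PA=0x499CE  (3 entries read)
#2 VA=0x201E09D1C (r,user):
  L0: frame=0x3D idx=8 entry=0x4D007 [P=1 RW=1 US=1 PS=0]
  L1: frame=0x4D idx=15 entry=0x50007 [P=1 RW=1 US=1 PS=0]
  L2: frame=0x50 idx=9 entry=0x52007 [P=1 RW=1 US=1 PS=0]
  → PA=0x52D1C  (3 entries read)
#3 VA=0x24381DA3D (r,kernel):
  L0: frame=0x3D idx=9 entry=0x54007 [P=1 RW=1 US=1 PS=0]
  L1: frame=0x54 idx=28 entry=0x55007 [P=1 RW=1 US=1 PS=0]
  L2: frame=0x55 idx=29 entry=0x3C004 [P=0 RW=0 US=1 PS=0]
  ✗ PAGE_NOT_PRESENT  [3 reads]

TLB: [["0x583E05", "0x49"], ["0x201E09", "0x52"]]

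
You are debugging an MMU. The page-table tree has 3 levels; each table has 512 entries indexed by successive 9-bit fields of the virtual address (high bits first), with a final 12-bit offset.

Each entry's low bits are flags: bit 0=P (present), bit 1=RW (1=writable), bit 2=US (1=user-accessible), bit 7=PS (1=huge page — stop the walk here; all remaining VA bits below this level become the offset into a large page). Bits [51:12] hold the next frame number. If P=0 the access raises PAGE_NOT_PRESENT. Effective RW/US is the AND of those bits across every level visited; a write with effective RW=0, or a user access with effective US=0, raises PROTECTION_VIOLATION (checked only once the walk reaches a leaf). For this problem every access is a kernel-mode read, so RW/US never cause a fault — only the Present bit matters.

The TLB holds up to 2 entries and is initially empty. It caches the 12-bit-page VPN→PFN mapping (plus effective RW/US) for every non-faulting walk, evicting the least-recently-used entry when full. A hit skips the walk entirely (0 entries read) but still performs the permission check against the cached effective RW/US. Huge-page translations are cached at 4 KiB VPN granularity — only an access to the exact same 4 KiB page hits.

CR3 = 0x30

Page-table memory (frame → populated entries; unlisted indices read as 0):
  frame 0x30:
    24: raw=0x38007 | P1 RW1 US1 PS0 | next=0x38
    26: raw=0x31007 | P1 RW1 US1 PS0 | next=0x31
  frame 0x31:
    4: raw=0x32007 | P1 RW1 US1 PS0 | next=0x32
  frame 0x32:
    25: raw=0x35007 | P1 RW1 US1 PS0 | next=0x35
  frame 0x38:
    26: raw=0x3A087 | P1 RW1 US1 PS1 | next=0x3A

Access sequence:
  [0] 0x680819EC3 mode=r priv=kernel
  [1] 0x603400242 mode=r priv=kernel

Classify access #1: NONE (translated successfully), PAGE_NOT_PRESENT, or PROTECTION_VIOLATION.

Per-access translation:
#0 VA=0x680819EC3 (r,kernel):
  [0] read 0x30 idx=26: raw=0x31007 flags P=1 W=1 U=1 S=0
  [1] read 0x31 idx=4: raw=0x32007 flags P=1 W=1 U=1 S=0
  [2] read 0x32 idx=25: raw=0x35007 flags P=1 W=1 U=1 S=0
  → PA=0x35EC3  (3 entries read)
#1 VA=0x603400242 (r,kernel):
  [0] read 0x30 idx=24: raw=0x38007 flags P=1 W=1 U=1 S=0
  [1] read 0x38 idx=26: raw=0x3A087 flags P=1 W=1 U=1 S=1
  → PA=0x3A242 (huge @L1)  (2 entries read)

Access #1 fault: NONE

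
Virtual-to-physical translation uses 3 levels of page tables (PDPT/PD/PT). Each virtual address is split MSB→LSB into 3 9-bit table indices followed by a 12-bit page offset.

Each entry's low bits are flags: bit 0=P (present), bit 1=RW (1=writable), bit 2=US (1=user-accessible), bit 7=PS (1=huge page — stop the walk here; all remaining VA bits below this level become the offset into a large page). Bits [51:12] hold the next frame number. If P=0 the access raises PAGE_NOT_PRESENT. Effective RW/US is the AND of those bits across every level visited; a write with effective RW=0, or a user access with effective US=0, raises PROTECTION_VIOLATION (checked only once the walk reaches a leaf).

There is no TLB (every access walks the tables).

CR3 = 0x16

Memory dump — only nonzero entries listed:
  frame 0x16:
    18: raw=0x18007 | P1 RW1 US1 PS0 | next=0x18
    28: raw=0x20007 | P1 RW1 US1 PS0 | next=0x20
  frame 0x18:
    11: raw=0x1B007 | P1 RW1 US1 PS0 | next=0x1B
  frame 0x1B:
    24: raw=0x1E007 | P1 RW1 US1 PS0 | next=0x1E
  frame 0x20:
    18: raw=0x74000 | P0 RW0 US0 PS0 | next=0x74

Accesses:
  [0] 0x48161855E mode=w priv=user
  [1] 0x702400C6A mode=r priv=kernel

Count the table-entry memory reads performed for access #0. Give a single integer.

Trace:
#0 VA=0x48161855E (w,user):
  L0: frame=0x16 idx=18 entry=0x18007 [P=1 RW=1 US=1 PS=0]
  L1: frame=0x18 idx=11 entry=0x1B007 [P=1 RW=1 US=1 PS=0]
  L2: frame=0x1B idx=24 entry=0x1E007 [P=1 RW=1 US=1 PS=0]
  ✓ 0x1E55E  — 3 lookups
#1 VA=0x702400C6A (r,kernel):
  L0: frame=0x16 idx=28 entry=0x20007 [P=1 RW=1 US=1 PS=0]
  L1: frame=0x20 idx=18 entry=0x74000 [P=0 RW=0 US=0 PS=0]
  ⇒ fault: PAGE_NOT_PRESENT  — 2 lookups

Entries read for #0: 3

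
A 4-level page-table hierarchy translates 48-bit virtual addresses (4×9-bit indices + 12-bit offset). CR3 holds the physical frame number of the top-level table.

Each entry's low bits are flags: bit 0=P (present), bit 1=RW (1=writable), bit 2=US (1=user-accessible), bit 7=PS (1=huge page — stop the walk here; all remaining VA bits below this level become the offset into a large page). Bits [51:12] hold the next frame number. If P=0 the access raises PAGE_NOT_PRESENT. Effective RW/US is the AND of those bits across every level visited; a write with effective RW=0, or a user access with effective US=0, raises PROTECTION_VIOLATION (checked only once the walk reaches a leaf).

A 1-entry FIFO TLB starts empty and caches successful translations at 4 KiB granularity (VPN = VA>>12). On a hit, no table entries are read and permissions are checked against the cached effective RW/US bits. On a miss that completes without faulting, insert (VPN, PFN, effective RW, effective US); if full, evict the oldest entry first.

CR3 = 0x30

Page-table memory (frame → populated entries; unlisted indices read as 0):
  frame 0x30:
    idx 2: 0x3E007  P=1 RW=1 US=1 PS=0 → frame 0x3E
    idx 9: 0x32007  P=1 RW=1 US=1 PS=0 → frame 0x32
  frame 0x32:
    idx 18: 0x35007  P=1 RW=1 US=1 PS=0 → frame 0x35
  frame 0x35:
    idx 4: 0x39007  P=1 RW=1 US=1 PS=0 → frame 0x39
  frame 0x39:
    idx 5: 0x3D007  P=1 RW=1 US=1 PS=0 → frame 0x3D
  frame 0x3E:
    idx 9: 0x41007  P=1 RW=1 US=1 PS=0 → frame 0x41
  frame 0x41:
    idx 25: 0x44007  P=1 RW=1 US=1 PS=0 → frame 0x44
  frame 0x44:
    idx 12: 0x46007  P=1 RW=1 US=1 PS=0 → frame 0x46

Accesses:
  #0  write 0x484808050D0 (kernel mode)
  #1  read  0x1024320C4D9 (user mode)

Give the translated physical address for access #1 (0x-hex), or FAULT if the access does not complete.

Trace:
#0 VA=0x484808050D0 (w,kernel):
  lvl0: tbl 0x30, slot 9 ⇒ 0x32007 (P1/RW1/US1/PS0)
  lvl1: tbl 0x32, slot 18 ⇒ 0x35007 (P1/RW1/US1/PS0)
  lvl2: tbl 0x35, slot 4 ⇒ 0x39007 (P1/RW1/US1/PS0)
  lvl3: tbl 0x39, slot 5 ⇒ 0x3D007 (P1/RW1/US1/PS0)
  → PA=0x3D0D0  (4 entries read)
#1 VA=0x1024320C4D9 (r,user):
  lvl0: tbl 0x30, slot 2 ⇒ 0x3E007 (P1/RW1/US1/PS0)
  lvl1: tbl 0x3E, slot 9 ⇒ 0x41007 (P1/RW1/US1/PS0)
  lvl2: tbl 0x41, slot 25 ⇒ 0x44007 (P1/RW1/US1/PS0)
  lvl3: tbl 0x44, slot 12 ⇒ 0x46007 (P1/RW1/US1/PS0)
  → PA=0x464D9  (4 entries read)

Access #1 PA: 0x464D9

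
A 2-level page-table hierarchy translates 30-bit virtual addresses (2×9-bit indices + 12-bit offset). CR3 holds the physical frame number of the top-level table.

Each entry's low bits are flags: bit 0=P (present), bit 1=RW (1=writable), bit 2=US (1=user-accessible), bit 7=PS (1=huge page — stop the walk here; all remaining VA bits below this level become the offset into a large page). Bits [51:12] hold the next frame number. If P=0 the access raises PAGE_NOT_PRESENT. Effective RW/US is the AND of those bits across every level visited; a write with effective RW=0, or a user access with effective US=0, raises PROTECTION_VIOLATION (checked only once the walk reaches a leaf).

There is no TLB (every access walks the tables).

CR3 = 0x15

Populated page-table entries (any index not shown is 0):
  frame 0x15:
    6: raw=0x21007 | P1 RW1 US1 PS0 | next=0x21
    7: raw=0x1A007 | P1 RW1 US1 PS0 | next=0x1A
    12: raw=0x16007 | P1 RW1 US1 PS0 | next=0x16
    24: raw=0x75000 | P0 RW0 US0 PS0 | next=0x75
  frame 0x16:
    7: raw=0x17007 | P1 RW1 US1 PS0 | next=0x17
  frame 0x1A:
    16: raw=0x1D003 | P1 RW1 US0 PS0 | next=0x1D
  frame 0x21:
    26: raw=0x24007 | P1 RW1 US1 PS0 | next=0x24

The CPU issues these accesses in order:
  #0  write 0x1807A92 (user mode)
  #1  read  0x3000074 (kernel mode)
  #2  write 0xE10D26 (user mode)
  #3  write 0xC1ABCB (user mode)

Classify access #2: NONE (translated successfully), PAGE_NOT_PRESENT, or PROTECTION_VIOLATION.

Per-access translation:
#0 VA=0x1807A92 (w,user):
  lvl0: tbl 0x15, slot 12 ⇒ 0x16007 (P1/RW1/US1/PS0)
  lvl1: tbl 0x16, slot 7 ⇒ 0x17007 (P1/RW1/US1/PS0)
  → PA=0x17A92  (2 entries read)
#1 VA=0x3000074 (r,kernel):
  lvl0: tbl 0x15, slot 24 ⇒ 0x75000 (P0/RW0/US0/PS0)
  ✗ PAGE_NOT_PRESENT  [1 reads]
#2 VA=0xE10D26 (w,user):
  lvl0: tbl 0x15, slot 7 ⇒ 0x1A007 (P1/RW1/US1/PS0)
  lvl1: tbl 0x1A, slot 16 ⇒ 0x1D003 (P1/RW1/US0/PS0)
  ✗ PROTECTION_VIOLATION  [2 reads]
#3 VA=0xC1ABCB (w,user):
  lvl0: tbl 0x15, slot 6 ⇒ 0x21007 (P1/RW1/US1/PS0)
  lvl1: tbl 0x21, slot 26 ⇒ 0x24007 (P1/RW1/US1/PS0)
  → PA=0x24BCB  (2 entries read)

Access #2 fault: PROTECTION_VIOLATION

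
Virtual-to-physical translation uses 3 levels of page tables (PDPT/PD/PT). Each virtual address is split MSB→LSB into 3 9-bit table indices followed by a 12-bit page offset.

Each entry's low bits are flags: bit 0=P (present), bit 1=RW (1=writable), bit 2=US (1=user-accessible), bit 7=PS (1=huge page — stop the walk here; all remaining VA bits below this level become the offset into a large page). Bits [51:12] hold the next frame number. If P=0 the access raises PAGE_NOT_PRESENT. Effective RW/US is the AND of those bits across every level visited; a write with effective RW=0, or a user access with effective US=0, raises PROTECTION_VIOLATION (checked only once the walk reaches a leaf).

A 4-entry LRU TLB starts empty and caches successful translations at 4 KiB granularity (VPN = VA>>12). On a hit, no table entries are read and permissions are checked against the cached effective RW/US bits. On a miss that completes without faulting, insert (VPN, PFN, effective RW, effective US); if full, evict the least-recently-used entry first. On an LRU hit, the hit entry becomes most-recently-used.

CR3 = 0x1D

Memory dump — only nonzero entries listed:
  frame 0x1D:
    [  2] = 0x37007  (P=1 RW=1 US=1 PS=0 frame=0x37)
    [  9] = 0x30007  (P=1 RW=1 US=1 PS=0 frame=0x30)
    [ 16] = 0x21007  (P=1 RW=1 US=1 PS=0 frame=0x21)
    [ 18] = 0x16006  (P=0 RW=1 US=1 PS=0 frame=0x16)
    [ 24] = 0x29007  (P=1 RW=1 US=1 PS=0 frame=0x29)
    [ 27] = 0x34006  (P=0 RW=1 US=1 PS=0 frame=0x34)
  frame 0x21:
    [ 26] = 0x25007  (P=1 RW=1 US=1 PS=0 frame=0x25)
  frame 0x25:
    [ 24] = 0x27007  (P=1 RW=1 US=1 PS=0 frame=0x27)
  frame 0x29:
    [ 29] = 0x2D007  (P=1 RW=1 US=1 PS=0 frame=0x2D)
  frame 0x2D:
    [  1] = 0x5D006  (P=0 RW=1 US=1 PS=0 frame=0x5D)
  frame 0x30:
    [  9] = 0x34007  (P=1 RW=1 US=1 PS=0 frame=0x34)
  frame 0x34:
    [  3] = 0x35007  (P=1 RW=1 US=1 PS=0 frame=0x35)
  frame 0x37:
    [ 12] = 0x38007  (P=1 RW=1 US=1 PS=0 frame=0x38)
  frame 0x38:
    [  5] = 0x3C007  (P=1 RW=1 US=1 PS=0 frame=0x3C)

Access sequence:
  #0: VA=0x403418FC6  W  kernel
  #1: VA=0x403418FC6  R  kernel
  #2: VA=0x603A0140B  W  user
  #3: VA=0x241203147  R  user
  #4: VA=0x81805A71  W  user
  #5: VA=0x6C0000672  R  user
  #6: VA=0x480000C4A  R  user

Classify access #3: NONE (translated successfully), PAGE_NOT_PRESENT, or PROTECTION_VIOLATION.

Per-access translation:
#0 VA=0x403418FC6 (w,kernel):
  L0: frame=0x1D idx=16 entry=0x21007 [P=1 RW=1 US=1 PS=0]
  L1: frame=0x21 idx=26 entry=0x25007 [P=1 RW=1 US=1 PS=0]
  L2: frame=0x25 idx=24 entry=0x27007 [P=1 RW=1 US=1 PS=0]
  → PA=0x27FC6  (3 entries read)
#1 VA=0x403418FC6 (r,kernel):
  TLB hit vpn=0x403418 → PA=0x27FC6
#2 VA=0x603A0140B (w,user):
  L0: frame=0x1D idx=24 entry=0x29007 [P=1 RW=1 US=1 PS=0]
  L1: frame=0x29 idx=29 entry=0x2D007 [P=1 RW=1 US=1 PS=0]
  L2: frame=0x2D idx=1 entry=0x5D006 [P=0 RW=1 US=1 PS=0]
  ⇒ fault: PAGE_NOT_PRESENT  — 3 lookups
#3 VA=0x241203147 (r,user):
  L0: frame=0x1D idx=9 entry=0x30007 [P=1 RW=1 US=1 PS=0]
  L1: frame=0x30 idx=9 entry=0x34007 [P=1 RW=1 US=1 PS=0]
  L2: frame=0x34 idx=3 entry=0x35007 [P=1 RW=1 US=1 PS=0]
  → PA=0x35147  (3 entries read)
#4 VA=0x81805A71 (w,user):
  L0: frame=0x1D idx=2 entry=0x37007 [P=1 RW=1 US=1 PS=0]
  L1: frame=0x37 idx=12 entry=0x38007 [P=1 RW=1 US=1 PS=0]
  L2: frame=0x38 idx=5 entry=0x3C007 [P=1 RW=1 US=1 PS=0]
  → PA=0x3CA71  (3 entries read)
#5 VA=0x6C0000672 (r,user):
  L0: frame=0x1D idx=27 entry=0x34006 [P=0 RW=1 US=1 PS=0]
  ⇒ fault: PAGE_NOT_PRESENT  — 1 lookups
#6 VA=0x480000C4A (r,user):
  L0: frame=0x1D idx=18 entry=0x16006 [P=0 RW=1 US=1 PS=0]
  ⇒ fault: PAGE_NOT_PRESENT  — 1 lookups

Access #3 fault: NONE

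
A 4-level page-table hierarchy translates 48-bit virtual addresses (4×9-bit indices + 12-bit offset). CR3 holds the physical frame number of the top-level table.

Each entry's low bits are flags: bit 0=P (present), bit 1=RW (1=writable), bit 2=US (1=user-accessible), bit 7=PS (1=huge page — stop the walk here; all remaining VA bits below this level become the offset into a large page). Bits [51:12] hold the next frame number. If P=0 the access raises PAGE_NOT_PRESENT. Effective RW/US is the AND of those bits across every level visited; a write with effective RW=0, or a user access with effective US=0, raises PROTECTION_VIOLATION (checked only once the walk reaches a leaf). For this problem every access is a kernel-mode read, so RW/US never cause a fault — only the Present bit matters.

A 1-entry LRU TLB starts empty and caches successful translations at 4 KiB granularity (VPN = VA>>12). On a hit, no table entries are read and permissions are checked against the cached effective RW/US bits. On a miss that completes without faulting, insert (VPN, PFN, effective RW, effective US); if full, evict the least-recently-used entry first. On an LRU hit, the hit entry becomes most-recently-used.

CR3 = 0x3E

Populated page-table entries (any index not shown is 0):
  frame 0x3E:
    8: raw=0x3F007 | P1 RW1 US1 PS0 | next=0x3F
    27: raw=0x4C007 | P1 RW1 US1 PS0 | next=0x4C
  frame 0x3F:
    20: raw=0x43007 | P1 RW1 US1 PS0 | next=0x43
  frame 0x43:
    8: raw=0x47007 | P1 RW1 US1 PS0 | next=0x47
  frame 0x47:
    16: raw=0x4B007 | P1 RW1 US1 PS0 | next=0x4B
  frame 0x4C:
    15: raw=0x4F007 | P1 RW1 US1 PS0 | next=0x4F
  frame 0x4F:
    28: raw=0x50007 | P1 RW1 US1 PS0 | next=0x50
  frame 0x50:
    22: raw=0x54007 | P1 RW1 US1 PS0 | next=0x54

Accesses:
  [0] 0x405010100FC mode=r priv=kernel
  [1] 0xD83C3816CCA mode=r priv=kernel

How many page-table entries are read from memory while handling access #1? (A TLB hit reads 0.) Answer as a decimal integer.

Per-access translation:
#0 VA=0x405010100FC (r,kernel):
  lvl0: tbl 0x3E, slot 8 ⇒ 0x3F007 (P1/RW1/US1/PS0)
  lvl1: tbl 0x3F, slot 20 ⇒ 0x43007 (P1/RW1/US1/PS0)
  lvl2: tbl 0x43, slot 8 ⇒ 0x47007 (P1/RW1/US1/PS0)
  lvl3: tbl 0x47, slot 16 ⇒ 0x4B007 (P1/RW1/US1/PS0)
  → PA=0x4B0FC  (4 entries read)
#1 VA=0xD83C3816CCA (r,kernel):
  lvl0: tbl 0x3E, slot 27 ⇒ 0x4C007 (P1/RW1/US1/PS0)
  lvl1: tbl 0x4C, slot 15 ⇒ 0x4F007 (P1/RW1/US1/PS0)
  lvl2: tbl 0x4F, slot 28 ⇒ 0x50007 (P1/RW1/US1/PS0)
  lvl3: tbl 0x50, slot 22 ⇒ 0x54007 (P1/RW1/US1/PS0)
  → PA=0x54CCA  (4 entries read)

Entries read for #1: 4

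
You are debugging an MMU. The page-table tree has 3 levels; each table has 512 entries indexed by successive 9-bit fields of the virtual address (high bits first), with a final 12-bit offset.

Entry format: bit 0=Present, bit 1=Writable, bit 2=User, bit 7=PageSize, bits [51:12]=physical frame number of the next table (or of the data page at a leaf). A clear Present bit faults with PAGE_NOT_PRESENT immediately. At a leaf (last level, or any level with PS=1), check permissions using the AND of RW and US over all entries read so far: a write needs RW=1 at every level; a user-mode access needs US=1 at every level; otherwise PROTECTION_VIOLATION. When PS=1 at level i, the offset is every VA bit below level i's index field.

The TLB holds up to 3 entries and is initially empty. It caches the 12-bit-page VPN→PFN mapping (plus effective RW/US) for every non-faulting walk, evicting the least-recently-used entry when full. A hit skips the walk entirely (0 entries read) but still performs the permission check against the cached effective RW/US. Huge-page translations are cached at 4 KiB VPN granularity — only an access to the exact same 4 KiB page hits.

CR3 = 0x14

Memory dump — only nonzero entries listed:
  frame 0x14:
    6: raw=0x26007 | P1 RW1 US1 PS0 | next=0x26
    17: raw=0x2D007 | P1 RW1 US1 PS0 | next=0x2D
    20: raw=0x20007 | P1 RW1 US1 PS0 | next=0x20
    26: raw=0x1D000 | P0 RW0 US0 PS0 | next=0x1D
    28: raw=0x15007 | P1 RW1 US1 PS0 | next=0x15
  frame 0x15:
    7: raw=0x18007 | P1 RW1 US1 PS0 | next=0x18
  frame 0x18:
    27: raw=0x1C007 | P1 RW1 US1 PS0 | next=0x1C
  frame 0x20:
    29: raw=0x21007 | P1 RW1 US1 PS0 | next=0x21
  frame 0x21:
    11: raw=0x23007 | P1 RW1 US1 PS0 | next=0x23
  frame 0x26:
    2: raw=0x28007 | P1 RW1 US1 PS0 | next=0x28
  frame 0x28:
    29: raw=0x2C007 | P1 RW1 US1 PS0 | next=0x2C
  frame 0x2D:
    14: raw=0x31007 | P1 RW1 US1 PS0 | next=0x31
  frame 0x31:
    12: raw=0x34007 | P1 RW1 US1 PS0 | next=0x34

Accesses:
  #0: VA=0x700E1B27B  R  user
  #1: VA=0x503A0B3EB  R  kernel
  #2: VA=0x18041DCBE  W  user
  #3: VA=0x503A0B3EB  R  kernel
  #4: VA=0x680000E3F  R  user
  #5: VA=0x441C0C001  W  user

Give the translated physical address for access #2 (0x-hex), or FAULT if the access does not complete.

Per-access translation:
#0 VA=0x700E1B27B (r,user):
  [0] read 0x14 idx=28: raw=0x15007 flags P=1 W=1 U=1 S=0
  [1] read 0x15 idx=7: raw=0x18007 flags P=1 W=1 U=1 S=0
  [2] read 0x18 idx=27: raw=0x1C007 flags P=1 W=1 U=1 S=0
  → PA=0x1C27B  (3 entries read)
#1 VA=0x503A0B3EB (r,kernel):
  [0] read 0x14 idx=20: raw=0x20007 flags P=1 W=1 U=1 S=0
  [1] read 0x20 idx=29: raw=0x21007 flags P=1 W=1 U=1 S=0
  [2] read 0x21 idx=11: raw=0x23007 flags P=1 W=1 U=1 S=0
  → PA=0x233EB  (3 entries read)
#2 VA=0x18041DCBE (w,user):
  [0] read 0x14 idx=6: raw=0x26007 flags P=1 W=1 U=1 S=0
  [1] read 0x26 idx=2: raw=0x28007 flags P=1 W=1 U=1 S=0
  [2] read 0x28 idx=29: raw=0x2C007 flags P=1 W=1 U=1 S=0
  → PA=0x2CCBE  (3 entries read)
#3 VA=0x503A0B3EB (r,kernel):
  TLB hit vpn=0x503A0B → PA=0x233EB
#4 VA=0x680000E3F (r,user):
  [0] read 0x14 idx=26: raw=0x1D000 flags P=0 W=0 U=0 S=0
  → PAGE_NOT_PRESENT  (1 entries read)
#5 VA=0x441C0C001 (w,user):
  [0] read 0x14 idx=17: raw=0x2D007 flags P=1 W=1 U=1 S=0
  [1] read 0x2D idx=14: raw=0x31007 flags P=1 W=1 U=1 S=0
  [2] read 0x31 idx=12: raw=0x34007 flags P=1 W=1 U=1 S=0
  → PA=0x34001  (3 entries read)

Access #2 PA: 0x2CCBE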